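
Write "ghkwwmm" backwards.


Input string: 'ghkwwmm'
Operation: reverse character order
Original order: 'g' -> 'h' -> 'k' -> 'w' -> 'w' -> 'm' -> 'm'
Reversed order: 'm' -> 'm' -> 'w' -> 'w' -> 'k' -> 'h' -> 'g'
Result: mmwwkhg


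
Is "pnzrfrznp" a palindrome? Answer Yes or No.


Input string: 'pnzrfrznp'
Reversed: 'pnzrfrznp'
Compare pairs: s[0]='p' vs s[8]='p' (match), s[1]='n' vs s[7]='n' (match), s[2]='z' vs s[6]='z' (match), s[3]='r' vs s[5]='r' (match)
Palindrome: Yes


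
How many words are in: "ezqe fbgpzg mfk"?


Input string: 'ezqe fbgpzg mfk'
Operation: split by spaces
Words found: 'ezqe', 'fbgpzg', 'mfk'
Word count: 3


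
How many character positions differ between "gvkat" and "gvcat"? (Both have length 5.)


String 1: 'gvkat'
String 2: 'gvcat'
Compare each position: pos 0: 'g'=='g', pos 1: 'v'=='v', pos 2: 'k'!='c', pos 3: 'a'=='a', pos 4: 't'=='t'
Differing positions: 1
Hamming distance: 1


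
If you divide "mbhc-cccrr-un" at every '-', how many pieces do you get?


Input string: 'mbhc-cccrr-un'
Delimiter: '-'
Split result: 'mbhc', 'cccrr', 'un'
Number of parts: 3


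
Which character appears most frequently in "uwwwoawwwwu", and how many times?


Input: 'uwwwoawwwwu'
Operation: tally each character
Counts: 'a':1, 'o':1, 'u':2, 'w':7
Maximum: 'w' appears 7 times


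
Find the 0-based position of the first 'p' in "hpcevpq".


Input string: 'hpcevpq'
Target: 'p'
Scanning left to right: s[0]='h', s[1]='p'
First match at index: 1


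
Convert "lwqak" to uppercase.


Input string: 'lwqak'
Operation: convert each letter to uppercase
Mapping: 'l'->'L', 'w'->'W', 'q'->'Q', 'a'->'A', 'k'->'K'
Result: LWQAK


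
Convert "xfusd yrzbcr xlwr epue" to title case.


Input string: 'xfusd yrzbcr xlwr epue'
Operation: capitalize first letter of each word
Word transformations: 'xfusd'->'Xfusd', 'yrzbcr'->'Yrzbcr', 'xlwr'->'Xlwr', 'epue'->'Epue'
Result: Xfusd Yrzbcr Xlwr Epue


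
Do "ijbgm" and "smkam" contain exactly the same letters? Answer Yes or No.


String 1: 'ijbgm' -> sorted: 'bgijm'
String 2: 'smkam' -> sorted: 'akmms'
Compare sorted forms: 'bgijm' != 'akmms'
Anagram: No


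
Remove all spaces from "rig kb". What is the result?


Input string: 'rig kb'
Operation: remove all spaces
Words: 'rig', 'kb'
Join without spaces: rigkb


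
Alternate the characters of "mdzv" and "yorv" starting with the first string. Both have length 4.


String 1: 'mdzv'
String 2: 'yorv'
Operation: alternate characters
Pairs: 'm'+'y', 'd'+'o', 'z'+'r', 'v'+'v'
Result: mydozrvv


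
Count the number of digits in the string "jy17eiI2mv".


Input string: 'jy17eiI2mv'
Operation: count digit characters (0-9)
Scan: 'j', 'y', '1'(digit), '7'(digit), 'e', 'i', 'I', '2'(digit), 'm', 'v'
Digits found: 3
Result: 3


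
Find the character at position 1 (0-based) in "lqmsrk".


Input string: 'lqmsrk'
Operation: get character at index 1
Index mapping: s[0]='l', s[1]='q'
Result: 'q'


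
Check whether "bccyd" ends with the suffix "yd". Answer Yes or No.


Input string: 'bccyd'
Suffix to check: 'yd'
Last 2 characters of input: 'yd'
Match: True
Result: Yes


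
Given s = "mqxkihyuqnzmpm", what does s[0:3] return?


Input string: 'mqxkihyuqnzmpm'
Operation: slice [0:3]
Extract characters: s[0]='m', s[1]='q', s[2]='x'
Result: mqx


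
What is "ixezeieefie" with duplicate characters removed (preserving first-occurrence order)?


Input: 'ixezeieefie'
Operation: keep first occurrence of each character
Scan: s[0]='i' new -> keep; s[1]='x' new -> keep; s[2]='e' new -> keep; s[3]='z' new -> keep; s[4]='e' seen -> skip; s[5]='i' seen -> skip; s[6]='e' seen -> skip; s[7]='e' seen -> skip; s[8]='f' new -> keep; s[9]='i' seen -> skip; s[10]='e' seen -> skip
Result: ixezf


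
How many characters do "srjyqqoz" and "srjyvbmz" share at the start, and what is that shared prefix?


String 1: 'srjyqqoz'
String 2: 'srjyvbmz'
Compare position by position:
pos 0: 's' vs 's' match
pos 1: 'r' vs 'r' match
pos 2: 'j' vs 'j' match
pos 3: 'y' vs 'y' match
pos 4: 'q' vs 'v' differ -> stop
Longest common prefix: "srjy" (length 4)


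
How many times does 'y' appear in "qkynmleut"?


Input string: 'qkynmleut'
Target character: 'y'
Scan each position: s[2]='y'
Matches found at indices: 2
Total: 1


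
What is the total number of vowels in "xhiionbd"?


Input string: 'xhiionbd'
Operation: count vowels (a, e, i, o, u)
Scan: s[0]='x', s[1]='h', s[2]='i' (vowel), s[3]='i' (vowel), s[4]='o' (vowel), s[5]='n', s[6]='b', s[7]='d'
Vowels found: 3
Result: 3


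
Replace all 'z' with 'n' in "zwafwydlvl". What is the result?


Input string: 'zwafwydlvl'
Operation: replace 'z' with 'n'
Positions of 'z': 0
After replacement: nwafwydlvl


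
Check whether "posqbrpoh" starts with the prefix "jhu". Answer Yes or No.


Input string: 'posqbrpoh'
Prefix to check: 'jhu'
First 3 characters of input: 'pos'
Match: False
Result: No


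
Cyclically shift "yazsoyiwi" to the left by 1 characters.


Input: 'yazsoyiwi', shift = 1
Operation: split at index 1 and swap parts
Front part s[0:1] = 'y'
Back part s[1:] = 'azsoyiwi'
Rotated = back + front = 'azsoyiwi' + 'y'
Result: azsoyiwiy


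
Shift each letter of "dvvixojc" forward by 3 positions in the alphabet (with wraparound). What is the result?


Input: 'dvvixojc', shift = 3
Operation: for each letter, (position + 3) mod 26
Mapping: 'd'(3+3=6)->'g', 'v'(21+3=24)->'y', 'v'(21+3=24)->'y', 'i'(8+3=11)->'l', 'x'(23+3=26, 26 mod 26=0)->'a', 'o'(14+3=17)->'r', 'j'(9+3=12)->'m', 'c'(2+3=5)->'f'
Result: gyylarmf


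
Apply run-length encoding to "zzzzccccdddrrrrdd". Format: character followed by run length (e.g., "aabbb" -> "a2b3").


Input: 'zzzzccccdddrrrrdd'
Operation: identify consecutive runs
Runs: 'zzzz' -> z4, 'cccc' -> c4, 'ddd' -> d3, 'rrrr' -> r4, 'dd' -> d2
Encoded: z4c4d3r4d2


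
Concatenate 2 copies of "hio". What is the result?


Input string: 'hio'
Operation: repeat 2 times
Concatenation: 'hio' + 'hio'
Result: hiohio


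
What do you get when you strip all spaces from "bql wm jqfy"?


Input string: 'bql wm jqfy'
Operation: remove all spaces
Words: 'bql', 'wm', 'jqfy'
Join without spaces: bqlwmjqfy


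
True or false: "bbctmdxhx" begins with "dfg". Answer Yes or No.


Input string: 'bbctmdxhx'
Prefix to check: 'dfg'
First 3 characters of input: 'bbc'
Match: False
Result: No


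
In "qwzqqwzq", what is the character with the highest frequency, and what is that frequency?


Input: 'qwzqqwzq'
Operation: tally each character
Counts: 'q':4, 'w':2, 'z':2
Maximum: 'q' appears 4 times


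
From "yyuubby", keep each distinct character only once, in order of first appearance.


Input: 'yyuubby'
Operation: keep first occurrence of each character
Scan: s[0]='y' new -> keep; s[1]='y' seen -> skip; s[2]='u' new -> keep; s[3]='u' seen -> skip; s[4]='b' new -> keep; s[5]='b' seen -> skip; s[6]='y' seen -> skip
Result: yub


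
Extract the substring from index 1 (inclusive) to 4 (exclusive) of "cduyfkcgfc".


Input string: 'cduyfkcgfc'
Operation: slice [1:4]
Extract characters: s[1]='d', s[2]='u', s[3]='y'
Result: duy


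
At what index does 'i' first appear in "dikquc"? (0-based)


Input string: 'dikquc'
Target: 'i'
Scanning left to right: s[0]='d', s[1]='i'
First match at index: 1


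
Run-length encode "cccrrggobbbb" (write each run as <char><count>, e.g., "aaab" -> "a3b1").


Input: 'cccrrggobbbb'
Operation: identify consecutive runs
Runs: 'ccc' -> c3, 'rr' -> r2, 'gg' -> g2, 'o' -> o1, 'bbbb' -> b4
Encoded: c3r2g2o1b4


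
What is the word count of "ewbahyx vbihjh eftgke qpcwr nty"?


Input string: 'ewbahyx vbihjh eftgke qpcwr nty'
Operation: split by spaces
Words found: 'ewbahyx', 'vbihjh', 'eftgke', 'qpcwr', 'nty'
Word count: 5


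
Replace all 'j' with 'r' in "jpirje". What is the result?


Input string: 'jpirje'
Operation: replace 'j' with 'r'
Positions of 'j': 0, 4
After replacement: rpirre


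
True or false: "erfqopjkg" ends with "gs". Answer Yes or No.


Input string: 'erfqopjkg'
Suffix to check: 'gs'
Last 2 characters of input: 'kg'
Match: False
Result: No


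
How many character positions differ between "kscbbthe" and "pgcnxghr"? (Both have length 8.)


String 1: 'kscbbthe'
String 2: 'pgcnxghr'
Compare each position: pos 0: 'k'!='p', pos 1: 's'!='g', pos 2: 'c'=='c', pos 3: 'b'!='n', pos 4: 'b'!='x', pos 5: 't'!='g', pos 6: 'h'=='h', pos 7: 'e'!='r'
Differing positions: 6
Hamming distance: 6


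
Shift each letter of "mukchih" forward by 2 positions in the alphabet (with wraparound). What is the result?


Input: 'mukchih', shift = 2
Operation: for each letter, (position + 2) mod 26
Mapping: 'm'(12+2=14)->'o', 'u'(20+2=22)->'w', 'k'(10+2=12)->'m', 'c'(2+2=4)->'e', 'h'(7+2=9)->'j', 'i'(8+2=10)->'k', 'h'(7+2=9)->'j'
Result: owmejkj


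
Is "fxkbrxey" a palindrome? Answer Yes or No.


Input string: 'fxkbrxey'
Reversed: 'yexrbkxf'
Compare pairs: s[0]='f' vs s[7]='y' (mismatch), s[1]='x' vs s[6]='e' (mismatch), s[2]='k' vs s[5]='x' (mismatch), s[3]='b' vs s[4]='r' (mismatch)
Palindrome: No


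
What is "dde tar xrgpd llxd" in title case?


Input string: 'dde tar xrgpd llxd'
Operation: capitalize first letter of each word
Word transformations: 'dde'->'Dde', 'tar'->'Tar', 'xrgpd'->'Xrgpd', 'llxd'->'Llxd'
Result: Dde Tar Xrgpd Llxd


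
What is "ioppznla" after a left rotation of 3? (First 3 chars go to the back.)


Input: 'ioppznla', shift = 3
Operation: split at index 3 and swap parts
Front part s[0:3] = 'iop'
Back part s[3:] = 'pznla'
Rotated = back + front = 'pznla' + 'iop'
Result: pznlaiop


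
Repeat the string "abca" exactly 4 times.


Input string: 'abca'
Operation: repeat 4 times
Concatenation: 'abca' + 'abca' + 'abca' + 'abca'
Result: abcaabcaabcaabca


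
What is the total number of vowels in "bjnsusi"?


Input string: 'bjnsusi'
Operation: count vowels (a, e, i, o, u)
Scan: s[0]='b', s[1]='j', s[2]='n', s[3]='s', s[4]='u' (vowel), s[5]='s', s[6]='i' (vowel)
Vowels found: 2
Result: 2


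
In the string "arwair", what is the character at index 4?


Input string: 'arwair'
Operation: get character at index 4
Index mapping: s[0]='a', s[1]='r', s[2]='w', s[3]='a', s[4]='i'
Result: 'i'


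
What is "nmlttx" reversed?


Input string: 'nmlttx'
Operation: reverse character order
Original order: 'n' -> 'm' -> 'l' -> 't' -> 't' -> 'x'
Reversed order: 'x' -> 't' -> 't' -> 'l' -> 'm' -> 'n'
Result: xttlmn


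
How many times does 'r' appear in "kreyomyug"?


Input string: 'kreyomyug'
Target character: 'r'
Scan each position: s[1]='r'
Matches found at indices: 1
Total: 1


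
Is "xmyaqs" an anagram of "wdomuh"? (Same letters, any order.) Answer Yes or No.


String 1: 'wdomuh' -> sorted: 'dhmouw'
String 2: 'xmyaqs' -> sorted: 'amqsxy'
Compare sorted forms: 'dhmouw' != 'amqsxy'
Anagram: No


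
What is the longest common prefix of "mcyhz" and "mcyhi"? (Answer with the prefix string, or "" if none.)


String 1: 'mcyhz'
String 2: 'mcyhi'
Compare position by position:
pos 0: 'm' vs 'm' match
pos 1: 'c' vs 'c' match
pos 2: 'y' vs 'y' match
pos 3: 'h' vs 'h' match
pos 4: 'z' vs 'i' differ -> stop
Longest common prefix: "mcyh" (length 4)


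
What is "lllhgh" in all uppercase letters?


Input string: 'lllhgh'
Operation: convert each letter to uppercase
Mapping: 'l'->'L', 'l'->'L', 'l'->'L', 'h'->'H', 'g'->'G', 'h'->'H'
Result: LLLHGH


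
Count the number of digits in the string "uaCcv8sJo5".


Input string: 'uaCcv8sJo5'
Operation: count digit characters (0-9)
Scan: 'u', 'a', 'C', 'c', 'v', '8'(digit), 's', 'J', 'o', '5'(digit)
Digits found: 2
Result: 2


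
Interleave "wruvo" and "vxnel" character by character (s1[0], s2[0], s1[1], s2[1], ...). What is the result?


String 1: 'wruvo'
String 2: 'vxnel'
Operation: alternate characters
Pairs: 'w'+'v', 'r'+'x', 'u'+'n', 'v'+'e', 'o'+'l'
Result: wvrxunveol


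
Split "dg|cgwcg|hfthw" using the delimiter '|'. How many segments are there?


Input string: 'dg|cgwcg|hfthw'
Delimiter: '|'
Split result: 'dg', 'cgwcg', 'hfthw'
Number of parts: 3


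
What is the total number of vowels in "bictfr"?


Input string: 'bictfr'
Operation: count vowels (a, e, i, o, u)
Scan: s[0]='b', s[1]='i' (vowel), s[2]='c', s[3]='t', s[4]='f', s[5]='r'
Vowels found: 1
Result: 1


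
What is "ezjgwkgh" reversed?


Input string: 'ezjgwkgh'
Operation: reverse character order
Original order: 'e' -> 'z' -> 'j' -> 'g' -> 'w' -> 'k' -> 'g' -> 'h'
Reversed order: 'h' -> 'g' -> 'k' -> 'w' -> 'g' -> 'j' -> 'z' -> 'e'
Result: hgkwgjze


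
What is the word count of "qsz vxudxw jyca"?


Input string: 'qsz vxudxw jyca'
Operation: split by spaces
Words found: 'qsz', 'vxudxw', 'jyca'
Word count: 3


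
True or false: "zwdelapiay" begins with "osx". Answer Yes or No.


Input string: 'zwdelapiay'
Prefix to check: 'osx'
First 3 characters of input: 'zwd'
Match: False
Result: No


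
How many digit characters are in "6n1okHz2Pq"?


Input string: '6n1okHz2Pq'
Operation: count digit characters (0-9)
Scan: '6'(digit), 'n', '1'(digit), 'o', 'k', 'H', 'z', '2'(digit), 'P', 'q'
Digits found: 3
Result: 3


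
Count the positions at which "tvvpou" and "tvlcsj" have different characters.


String 1: 'tvvpou'
String 2: 'tvlcsj'
Compare each position: pos 0: 't'=='t', pos 1: 'v'=='v', pos 2: 'v'!='l', pos 3: 'p'!='c', pos 4: 'o'!='s', pos 5: 'u'!='j'
Differing positions: 4
Hamming distance: 4


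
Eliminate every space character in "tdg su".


Input string: 'tdg su'
Operation: remove all spaces
Words: 'tdg', 'su'
Join without spaces: tdgsu


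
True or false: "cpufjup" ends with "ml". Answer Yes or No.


Input string: 'cpufjup'
Suffix to check: 'ml'
Last 2 characters of input: 'up'
Match: False
Result: No


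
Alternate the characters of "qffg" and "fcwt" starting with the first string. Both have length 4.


String 1: 'qffg'
String 2: 'fcwt'
Operation: alternate characters
Pairs: 'q'+'f', 'f'+'c', 'f'+'w', 'g'+'t'
Result: qffcfwgt


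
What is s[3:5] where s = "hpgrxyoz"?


Input string: 'hpgrxyoz'
Operation: slice [3:5]
Extract characters: s[3]='r', s[4]='x'
Result: rx


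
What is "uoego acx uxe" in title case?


Input string: 'uoego acx uxe'
Operation: capitalize first letter of each word
Word transformations: 'uoego'->'Uoego', 'acx'->'Acx', 'uxe'->'Uxe'
Result: Uoego Acx Uxe


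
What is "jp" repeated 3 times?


Input string: 'jp'
Operation: repeat 3 times
Concatenation: 'jp' + 'jp' + 'jp'
Result: jpjpjp


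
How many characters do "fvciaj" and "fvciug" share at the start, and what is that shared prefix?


String 1: 'fvciaj'
String 2: 'fvciug'
Compare position by position:
pos 0: 'f' vs 'f' match
pos 1: 'v' vs 'v' match
pos 2: 'c' vs 'c' match
pos 3: 'i' vs 'i' match
pos 4: 'a' vs 'u' differ -> stop
Longest common prefix: "fvci" (length 4)


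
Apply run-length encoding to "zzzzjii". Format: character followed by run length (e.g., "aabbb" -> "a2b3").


Input: 'zzzzjii'
Operation: identify consecutive runs
Runs: 'zzzz' -> z4, 'j' -> j1, 'ii' -> i2
Encoded: z4j1i2


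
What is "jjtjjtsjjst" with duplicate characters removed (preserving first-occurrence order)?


Input: 'jjtjjtsjjst'
Operation: keep first occurrence of each character
Scan: s[0]='j' new -> keep; s[1]='j' seen -> skip; s[2]='t' new -> keep; s[3]='j' seen -> skip; s[4]='j' seen -> skip; s[5]='t' seen -> skip; s[6]='s' new -> keep; s[7]='j' seen -> skip; s[8]='j' seen -> skip; s[9]='s' seen -> skip; s[10]='t' seen -> skip
Result: jts


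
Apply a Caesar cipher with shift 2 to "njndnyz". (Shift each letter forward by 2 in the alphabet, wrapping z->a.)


Input: 'njndnyz', shift = 2
Operation: for each letter, (position + 2) mod 26
Mapping: 'n'(13+2=15)->'p', 'j'(9+2=11)->'l', 'n'(13+2=15)->'p', 'd'(3+2=5)->'f', 'n'(13+2=15)->'p', 'y'(24+2=26, 26 mod 26=0)->'a', 'z'(25+2=27, 27 mod 26=1)->'b'
Result: plpfpab


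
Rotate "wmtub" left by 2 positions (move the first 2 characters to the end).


Input: 'wmtub', shift = 2
Operation: split at index 2 and swap parts
Front part s[0:2] = 'wm'
Back part s[2:] = 'tub'
Rotated = back + front = 'tub' + 'wm'
Result: tubwm


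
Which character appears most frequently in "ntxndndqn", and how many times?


Input: 'ntxndndqn'
Operation: tally each character
Counts: 'd':2, 'n':4, 'q':1, 't':1, 'x':1
Maximum: 'n' appears 4 times


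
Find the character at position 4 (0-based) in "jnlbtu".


Input string: 'jnlbtu'
Operation: get character at index 4
Index mapping: s[0]='j', s[1]='n', s[2]='l', s[3]='b', s[4]='t'
Result: 't'


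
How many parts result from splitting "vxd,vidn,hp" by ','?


Input string: 'vxd,vidn,hp'
Delimiter: ','
Split result: 'vxd', 'vidn', 'hp'
Number of parts: 3


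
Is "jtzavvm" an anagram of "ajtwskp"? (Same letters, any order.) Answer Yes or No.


String 1: 'ajtwskp' -> sorted: 'ajkpstw'
String 2: 'jtzavvm' -> sorted: 'ajmtvvz'
Compare sorted forms: 'ajkpstw' != 'ajmtvvz'
Anagram: No


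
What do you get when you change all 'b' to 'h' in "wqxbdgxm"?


Input string: 'wqxbdgxm'
Operation: replace 'b' with 'h'
Positions of 'b': 3
After replacement: wqxhdgxm


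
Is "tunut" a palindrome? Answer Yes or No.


Input string: 'tunut'
Reversed: 'tunut'
Compare pairs: s[0]='t' vs s[4]='t' (match), s[1]='u' vs s[3]='u' (match)
Palindrome: Yes


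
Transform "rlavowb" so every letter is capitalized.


Input string: 'rlavowb'
Operation: convert each letter to uppercase
Mapping: 'r'->'R', 'l'->'L', 'a'->'A', 'v'->'V', 'o'->'O', 'w'->'W', 'b'->'B'
Result: RLAVOWB


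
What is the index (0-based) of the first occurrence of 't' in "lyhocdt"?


Input string: 'lyhocdt'
Target: 't'
Scanning left to right: s[0]='l', s[1]='y', s[2]='h', s[3]='o', s[4]='c', s[5]='d', s[6]='t'
First match at index: 6


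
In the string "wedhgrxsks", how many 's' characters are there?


Input string: 'wedhgrxsks'
Target character: 's'
Scan each position: s[7]='s', s[9]='s'
Matches found at indices: 7, 9
Total: 2


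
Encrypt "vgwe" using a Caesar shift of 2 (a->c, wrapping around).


Input: 'vgwe', shift = 2
Operation: for each letter, (position + 2) mod 26
Mapping: 'v'(21+2=23)->'x', 'g'(6+2=8)->'i', 'w'(22+2=24)->'y', 'e'(4+2=6)->'g'
Result: xiyg


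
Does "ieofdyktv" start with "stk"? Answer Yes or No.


Input string: 'ieofdyktv'
Prefix to check: 'stk'
First 3 characters of input: 'ieo'
Match: False
Result: No


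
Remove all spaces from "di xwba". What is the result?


Input string: 'di xwba'
Operation: remove all spaces
Words: 'di', 'xwba'
Join without spaces: dixwba


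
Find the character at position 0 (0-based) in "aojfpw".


Input string: 'aojfpw'
Operation: get character at index 0
Index mapping: s[0]='a'
Result: 'a'


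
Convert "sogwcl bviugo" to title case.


Input string: 'sogwcl bviugo'
Operation: capitalize first letter of each word
Word transformations: 'sogwcl'->'Sogwcl', 'bviugo'->'Bviugo'
Result: Sogwcl Bviugo


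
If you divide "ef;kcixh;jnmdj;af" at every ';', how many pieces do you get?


Input string: 'ef;kcixh;jnmdj;af'
Delimiter: ';'
Split result: 'ef', 'kcixh', 'jnmdj', 'af'
Number of parts: 4


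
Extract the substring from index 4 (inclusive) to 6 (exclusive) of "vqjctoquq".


Input string: 'vqjctoquq'
Operation: slice [4:6]
Extract characters: s[4]='t', s[5]='o'
Result: to


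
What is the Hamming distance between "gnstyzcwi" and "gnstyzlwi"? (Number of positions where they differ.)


String 1: 'gnstyzcwi'
String 2: 'gnstyzlwi'
Compare each position: pos 0: 'g'=='g', pos 1: 'n'=='n', pos 2: 's'=='s', pos 3: 't'=='t', pos 4: 'y'=='y', pos 5: 'z'=='z', pos 6: 'c'!='l', pos 7: 'w'=='w', pos 8: 'i'=='i'
Differing positions: 1
Hamming distance: 1


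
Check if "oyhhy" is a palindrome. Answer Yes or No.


Input string: 'oyhhy'
Reversed: 'yhhyo'
Compare pairs: s[0]='o' vs s[4]='y' (mismatch), s[1]='y' vs s[3]='h' (mismatch)
Palindrome: No


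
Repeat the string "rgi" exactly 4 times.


Input string: 'rgi'
Operation: repeat 4 times
Concatenation: 'rgi' + 'rgi' + 'rgi' + 'rgi'
Result: rgirgirgirgi


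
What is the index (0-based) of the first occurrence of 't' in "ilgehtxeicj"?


Input string: 'ilgehtxeicj'
Target: 't'
Scanning left to right: s[0]='i', s[1]='l', s[2]='g', s[3]='e', s[4]='h', s[5]='t'
First match at index: 5


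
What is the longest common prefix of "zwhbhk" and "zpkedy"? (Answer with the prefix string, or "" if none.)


String 1: 'zwhbhk'
String 2: 'zpkedy'
Compare position by position:
pos 0: 'z' vs 'z' match
pos 1: 'w' vs 'p' differ -> stop
Longest common prefix: "z" (length 1)


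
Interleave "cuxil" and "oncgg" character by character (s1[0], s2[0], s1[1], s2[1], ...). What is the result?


String 1: 'cuxil'
String 2: 'oncgg'
Operation: alternate characters
Pairs: 'c'+'o', 'u'+'n', 'x'+'c', 'i'+'g', 'l'+'g'
Result: counxciglg


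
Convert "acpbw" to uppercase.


Input string: 'acpbw'
Operation: convert each letter to uppercase
Mapping: 'a'->'A', 'c'->'C', 'p'->'P', 'b'->'B', 'w'->'W'
Result: ACPBW


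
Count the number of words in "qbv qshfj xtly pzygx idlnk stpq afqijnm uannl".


Input string: 'qbv qshfj xtly pzygx idlnk stpq afqijnm uannl'
Operation: split by spaces
Words found: 'qbv', 'qshfj', 'xtly', 'pzygx', 'idlnk', 'stpq', 'afqijnm', 'uannl'
Word count: 8


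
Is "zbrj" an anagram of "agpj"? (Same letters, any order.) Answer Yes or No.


String 1: 'agpj' -> sorted: 'agjp'
String 2: 'zbrj' -> sorted: 'bjrz'
Compare sorted forms: 'agjp' != 'bjrz'
Anagram: No


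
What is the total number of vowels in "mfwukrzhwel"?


Input string: 'mfwukrzhwel'
Operation: count vowels (a, e, i, o, u)
Scan: s[0]='m', s[1]='f', s[2]='w', s[3]='u' (vowel), s[4]='k', s[5]='r', s[6]='z', s[7]='h', s[8]='w', s[9]='e' (vowel), s[10]='l'
Vowels found: 2
Result: 2


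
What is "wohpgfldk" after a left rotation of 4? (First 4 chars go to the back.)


Input: 'wohpgfldk', shift = 4
Operation: split at index 4 and swap parts
Front part s[0:4] = 'wohp'
Back part s[4:] = 'gfldk'
Rotated = back + front = 'gfldk' + 'wohp'
Result: gfldkwohp


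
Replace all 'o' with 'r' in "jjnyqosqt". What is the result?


Input string: 'jjnyqosqt'
Operation: replace 'o' with 'r'
Positions of 'o': 5
After replacement: jjnyqrsqt


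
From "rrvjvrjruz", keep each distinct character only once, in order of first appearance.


Input: 'rrvjvrjruz'
Operation: keep first occurrence of each character
Scan: s[0]='r' new -> keep; s[1]='r' seen -> skip; s[2]='v' new -> keep; s[3]='j' new -> keep; s[4]='v' seen -> skip; s[5]='r' seen -> skip; s[6]='j' seen -> skip; s[7]='r' seen -> skip; s[8]='u' new -> keep; s[9]='z' new -> keep
Result: rvjuz


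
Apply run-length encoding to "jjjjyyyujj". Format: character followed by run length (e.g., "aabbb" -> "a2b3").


Input: 'jjjjyyyujj'
Operation: identify consecutive runs
Runs: 'jjjj' -> j4, 'yyy' -> y3, 'u' -> u1, 'jj' -> j2
Encoded: j4y3u1j2


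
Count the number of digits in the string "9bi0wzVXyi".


Input string: '9bi0wzVXyi'
Operation: count digit characters (0-9)
Scan: '9'(digit), 'b', 'i', '0'(digit), 'w', 'z', 'V', 'X', 'y', 'i'
Digits found: 2
Result: 2


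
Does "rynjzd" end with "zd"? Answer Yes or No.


Input string: 'rynjzd'
Suffix to check: 'zd'
Last 2 characters of input: 'zd'
Match: True
Result: Yes


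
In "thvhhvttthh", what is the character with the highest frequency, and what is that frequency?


Input: 'thvhhvttthh'
Operation: tally each character
Counts: 'h':5, 't':4, 'v':2
Maximum: 'h' appears 5 times


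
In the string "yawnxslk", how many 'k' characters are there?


Input string: 'yawnxslk'
Target character: 'k'
Scan each position: s[7]='k'
Matches found at indices: 7
Total: 1


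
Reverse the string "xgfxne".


Input string: 'xgfxne'
Operation: reverse character order
Original order: 'x' -> 'g' -> 'f' -> 'x' -> 'n' -> 'e'
Reversed order: 'e' -> 'n' -> 'x' -> 'f' -> 'g' -> 'x'
Result: enxfgx


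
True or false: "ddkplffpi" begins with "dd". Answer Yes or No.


Input string: 'ddkplffpi'
Prefix to check: 'dd'
First 2 characters of input: 'dd'
Match: True
Result: Yes


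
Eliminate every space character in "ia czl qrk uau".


Input string: 'ia czl qrk uau'
Operation: remove all spaces
Words: 'ia', 'czl', 'qrk', 'uau'
Join without spaces: iaczlqrkuau


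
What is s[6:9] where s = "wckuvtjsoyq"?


Input string: 'wckuvtjsoyq'
Operation: slice [6:9]
Extract characters: s[6]='j', s[7]='s', s[8]='o'
Result: jso


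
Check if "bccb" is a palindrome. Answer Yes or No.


Input string: 'bccb'
Reversed: 'bccb'
Compare pairs: s[0]='b' vs s[3]='b' (match), s[1]='c' vs s[2]='c' (match)
Palindrome: Yes


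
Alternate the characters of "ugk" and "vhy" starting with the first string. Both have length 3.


String 1: 'ugk'
String 2: 'vhy'
Operation: alternate characters
Pairs: 'u'+'v', 'g'+'h', 'k'+'y'
Result: uvghky


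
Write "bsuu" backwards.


Input string: 'bsuu'
Operation: reverse character order
Original order: 'b' -> 's' -> 'u' -> 'u'
Reversed order: 'u' -> 'u' -> 's' -> 'b'
Result: uusb


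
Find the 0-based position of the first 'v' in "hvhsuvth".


Input string: 'hvhsuvth'
Target: 'v'
Scanning left to right: s[0]='h', s[1]='v'
First match at index: 1


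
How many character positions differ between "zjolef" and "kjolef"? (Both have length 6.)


String 1: 'zjolef'
String 2: 'kjolef'
Compare each position: pos 0: 'z'!='k', pos 1: 'j'=='j', pos 2: 'o'=='o', pos 3: 'l'=='l', pos 4: 'e'=='e', pos 5: 'f'=='f'
Differing positions: 1
Hamming distance: 1


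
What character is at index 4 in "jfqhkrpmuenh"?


Input string: 'jfqhkrpmuenh'
Operation: get character at index 4
Index mapping: s[0]='j', s[1]='f', s[2]='q', s[3]='h', s[4]='k'
Result: 'k'


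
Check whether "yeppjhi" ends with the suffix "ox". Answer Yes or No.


Input string: 'yeppjhi'
Suffix to check: 'ox'
Last 2 characters of input: 'hi'
Match: False
Result: No


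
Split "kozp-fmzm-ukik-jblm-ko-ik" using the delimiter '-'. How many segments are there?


Input string: 'kozp-fmzm-ukik-jblm-ko-ik'
Delimiter: '-'
Split result: 'kozp', 'fmzm', 'ukik', 'jblm', 'ko', 'ik'
Number of parts: 6


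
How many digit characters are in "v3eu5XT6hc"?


Input string: 'v3eu5XT6hc'
Operation: count digit characters (0-9)
Scan: 'v', '3'(digit), 'e', 'u', '5'(digit), 'X', 'T', '6'(digit), 'h', 'c'
Digits found: 3
Result: 3


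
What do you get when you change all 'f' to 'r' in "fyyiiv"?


Input string: 'fyyiiv'
Operation: replace 'f' with 'r'
Positions of 'f': 0
After replacement: ryyiiv


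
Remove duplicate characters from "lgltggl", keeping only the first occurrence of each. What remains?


Input: 'lgltggl'
Operation: keep first occurrence of each character
Scan: s[0]='l' new -> keep; s[1]='g' new -> keep; s[2]='l' seen -> skip; s[3]='t' new -> keep; s[4]='g' seen -> skip; s[5]='g' seen -> skip; s[6]='l' seen -> skip
Result: lgt


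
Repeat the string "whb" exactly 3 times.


Input string: 'whb'
Operation: repeat 3 times
Concatenation: 'whb' + 'whb' + 'whb'
Result: whbwhbwhb


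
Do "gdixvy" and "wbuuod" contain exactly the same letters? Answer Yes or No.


String 1: 'gdixvy' -> sorted: 'dgivxy'
String 2: 'wbuuod' -> sorted: 'bdouuw'
Compare sorted forms: 'dgivxy' != 'bdouuw'
Anagram: No


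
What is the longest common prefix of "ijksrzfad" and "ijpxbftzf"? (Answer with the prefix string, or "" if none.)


String 1: 'ijksrzfad'
String 2: 'ijpxbftzf'
Compare position by position:
pos 0: 'i' vs 'i' match
pos 1: 'j' vs 'j' match
pos 2: 'k' vs 'p' differ -> stop
Longest common prefix: "ij" (length 2)


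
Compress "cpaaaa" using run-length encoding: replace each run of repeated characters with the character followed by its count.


Input: 'cpaaaa'
Operation: identify consecutive runs
Runs: 'c' -> c1, 'p' -> p1, 'aaaa' -> a4
Encoded: c1p1a4


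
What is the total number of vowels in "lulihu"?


Input string: 'lulihu'
Operation: count vowels (a, e, i, o, u)
Scan: s[0]='l', s[1]='u' (vowel), s[2]='l', s[3]='i' (vowel), s[4]='h', s[5]='u' (vowel)
Vowels found: 3
Result: 3


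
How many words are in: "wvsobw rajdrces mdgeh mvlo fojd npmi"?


Input string: 'wvsobw rajdrces mdgeh mvlo fojd npmi'
Operation: split by spaces
Words found: 'wvsobw', 'rajdrces', 'mdgeh', 'mvlo', 'fojd', 'npmi'
Word count: 6


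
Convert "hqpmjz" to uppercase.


Input string: 'hqpmjz'
Operation: convert each letter to uppercase
Mapping: 'h'->'H', 'q'->'Q', 'p'->'P', 'm'->'M', 'j'->'J', 'z'->'Z'
Result: HQPMJZ


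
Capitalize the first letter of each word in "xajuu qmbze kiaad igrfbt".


Input string: 'xajuu qmbze kiaad igrfbt'
Operation: capitalize first letter of each word
Word transformations: 'xajuu'->'Xajuu', 'qmbze'->'Qmbze', 'kiaad'->'Kiaad', 'igrfbt'->'Igrfbt'
Result: Xajuu Qmbze Kiaad Igrfbt


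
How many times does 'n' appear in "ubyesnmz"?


Input string: 'ubyesnmz'
Target character: 'n'
Scan each position: s[5]='n'
Matches found at indices: 5
Total: 1


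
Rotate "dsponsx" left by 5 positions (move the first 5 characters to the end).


Input: 'dsponsx', shift = 5
Operation: split at index 5 and swap parts
Front part s[0:5] = 'dspon'
Back part s[5:] = 'sx'
Rotated = back + front = 'sx' + 'dspon'
Result: sxdspon


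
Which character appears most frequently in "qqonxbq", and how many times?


Input: 'qqonxbq'
Operation: tally each character
Counts: 'b':1, 'n':1, 'o':1, 'q':3, 'x':1
Maximum: 'q' appears 3 times


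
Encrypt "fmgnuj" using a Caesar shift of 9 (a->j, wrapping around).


Input: 'fmgnuj', shift = 9
Operation: for each letter, (position + 9) mod 26
Mapping: 'f'(5+9=14)->'o', 'm'(12+9=21)->'v', 'g'(6+9=15)->'p', 'n'(13+9=22)->'w', 'u'(20+9=29, 29 mod 26=3)->'d', 'j'(9+9=18)->'s'
Result: ovpwds


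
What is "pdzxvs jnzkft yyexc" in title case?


Input string: 'pdzxvs jnzkft yyexc'
Operation: capitalize first letter of each word
Word transformations: 'pdzxvs'->'Pdzxvs', 'jnzkft'->'Jnzkft', 'yyexc'->'Yyexc'
Result: Pdzxvs Jnzkft Yyexc


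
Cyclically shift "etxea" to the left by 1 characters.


Input: 'etxea', shift = 1
Operation: split at index 1 and swap parts
Front part s[0:1] = 'e'
Back part s[1:] = 'txea'
Rotated = back + front = 'txea' + 'e'
Result: txeae


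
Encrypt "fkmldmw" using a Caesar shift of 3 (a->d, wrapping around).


Input: 'fkmldmw', shift = 3
Operation: for each letter, (position + 3) mod 26
Mapping: 'f'(5+3=8)->'i', 'k'(10+3=13)->'n', 'm'(12+3=15)->'p', 'l'(11+3=14)->'o', 'd'(3+3=6)->'g', 'm'(12+3=15)->'p', 'w'(22+3=25)->'z'
Result: inpogpz


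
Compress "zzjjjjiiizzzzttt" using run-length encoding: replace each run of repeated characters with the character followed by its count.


Input: 'zzjjjjiiizzzzttt'
Operation: identify consecutive runs
Runs: 'zz' -> z2, 'jjjj' -> j4, 'iii' -> i3, 'zzzz' -> z4, 'ttt' -> t3
Encoded: z2j4i3z4t3


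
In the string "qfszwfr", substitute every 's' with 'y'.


Input string: 'qfszwfr'
Operation: replace 's' with 'y'
Positions of 's': 2
After replacement: qfyzwfr


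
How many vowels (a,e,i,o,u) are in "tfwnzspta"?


Input string: 'tfwnzspta'
Operation: count vowels (a, e, i, o, u)
Scan: s[0]='t', s[1]='f', s[2]='w', s[3]='n', s[4]='z', s[5]='s', s[6]='p', s[7]='t', s[8]='a' (vowel)
Vowels found: 1
Result: 1


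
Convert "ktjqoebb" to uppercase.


Input string: 'ktjqoebb'
Operation: convert each letter to uppercase
Mapping: 'k'->'K', 't'->'T', 'j'->'J', 'q'->'Q', 'o'->'O', 'e'->'E', 'b'->'B', 'b'->'B'
Result: KTJQOEBB


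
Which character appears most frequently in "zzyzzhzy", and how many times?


Input: 'zzyzzhzy'
Operation: tally each character
Counts: 'h':1, 'y':2, 'z':5
Maximum: 'z' appears 5 times


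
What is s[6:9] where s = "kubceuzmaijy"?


Input string: 'kubceuzmaijy'
Operation: slice [6:9]
Extract characters: s[6]='z', s[7]='m', s[8]='a'
Result: zma


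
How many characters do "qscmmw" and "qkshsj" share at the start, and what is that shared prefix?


String 1: 'qscmmw'
String 2: 'qkshsj'
Compare position by position:
pos 0: 'q' vs 'q' match
pos 1: 's' vs 'k' differ -> stop
Longest common prefix: "q" (length 1)


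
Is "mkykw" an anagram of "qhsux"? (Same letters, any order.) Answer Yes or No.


String 1: 'qhsux' -> sorted: 'hqsux'
String 2: 'mkykw' -> sorted: 'kkmwy'
Compare sorted forms: 'hqsux' != 'kkmwy'
Anagram: No


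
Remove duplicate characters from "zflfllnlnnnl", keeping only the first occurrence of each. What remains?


Input: 'zflfllnlnnnl'
Operation: keep first occurrence of each character
Scan: s[0]='z' new -> keep; s[1]='f' new -> keep; s[2]='l' new -> keep; s[3]='f' seen -> skip; s[4]='l' seen -> skip; s[5]='l' seen -> skip; s[6]='n' new -> keep; s[7]='l' seen -> skip; s[8]='n' seen -> skip; s[9]='n' seen -> skip; s[10]='n' seen -> skip; s[11]='l' seen -> skip
Result: zfln


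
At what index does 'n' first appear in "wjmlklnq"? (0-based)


Input string: 'wjmlklnq'
Target: 'n'
Scanning left to right: s[0]='w', s[1]='j', s[2]='m', s[3]='l', s[4]='k', s[5]='l', s[6]='n'
First match at index: 6


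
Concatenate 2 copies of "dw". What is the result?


Input string: 'dw'
Operation: repeat 2 times
Concatenation: 'dw' + 'dw'
Result: dwdw


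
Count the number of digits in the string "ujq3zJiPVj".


Input string: 'ujq3zJiPVj'
Operation: count digit characters (0-9)
Scan: 'u', 'j', 'q', '3'(digit), 'z', 'J', 'i', 'P', 'V', 'j'
Digits found: 1
Result: 1


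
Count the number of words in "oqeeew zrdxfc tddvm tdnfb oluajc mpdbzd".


Input string: 'oqeeew zrdxfc tddvm tdnfb oluajc mpdbzd'
Operation: split by spaces
Words found: 'oqeeew', 'zrdxfc', 'tddvm', 'tdnfb', 'oluajc', 'mpdbzd'
Word count: 6


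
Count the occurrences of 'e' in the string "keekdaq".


Input string: 'keekdaq'
Target character: 'e'
Scan each position: s[1]='e', s[2]='e'
Matches found at indices: 1, 2
Total: 2


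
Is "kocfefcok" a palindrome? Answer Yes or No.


Input string: 'kocfefcok'
Reversed: 'kocfefcok'
Compare pairs: s[0]='k' vs s[8]='k' (match), s[1]='o' vs s[7]='o' (match), s[2]='c' vs s[6]='c' (match), s[3]='f' vs s[5]='f' (match)
Palindrome: Yes


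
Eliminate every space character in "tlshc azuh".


Input string: 'tlshc azuh'
Operation: remove all spaces
Words: 'tlshc', 'azuh'
Join without spaces: tlshcazuh


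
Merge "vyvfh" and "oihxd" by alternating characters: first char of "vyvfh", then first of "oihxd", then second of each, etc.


String 1: 'vyvfh'
String 2: 'oihxd'
Operation: alternate characters
Pairs: 'v'+'o', 'y'+'i', 'v'+'h', 'f'+'x', 'h'+'d'
Result: voyivhfxhd


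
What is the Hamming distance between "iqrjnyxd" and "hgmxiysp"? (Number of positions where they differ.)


String 1: 'iqrjnyxd'
String 2: 'hgmxiysp'
Compare each position: pos 0: 'i'!='h', pos 1: 'q'!='g', pos 2: 'r'!='m', pos 3: 'j'!='x', pos 4: 'n'!='i', pos 5: 'y'=='y', pos 6: 'x'!='s', pos 7: 'd'!='p'
Differing positions: 7
Hamming distance: 7


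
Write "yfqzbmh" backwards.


Input string: 'yfqzbmh'
Operation: reverse character order
Original order: 'y' -> 'f' -> 'q' -> 'z' -> 'b' -> 'm' -> 'h'
Reversed order: 'h' -> 'm' -> 'b' -> 'z' -> 'q' -> 'f' -> 'y'
Result: hmbzqfy


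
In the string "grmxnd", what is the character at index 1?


Input string: 'grmxnd'
Operation: get character at index 1
Index mapping: s[0]='g', s[1]='r'
Result: 'r'


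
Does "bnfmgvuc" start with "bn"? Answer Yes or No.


Input string: 'bnfmgvuc'
Prefix to check: 'bn'
First 2 characters of input: 'bn'
Match: True
Result: Yes


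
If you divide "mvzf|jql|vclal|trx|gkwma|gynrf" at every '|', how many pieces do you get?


Input string: 'mvzf|jql|vclal|trx|gkwma|gynrf'
Delimiter: '|'
Split result: 'mvzf', 'jql', 'vclal', 'trx', 'gkwma', 'gynrf'
Number of parts: 6


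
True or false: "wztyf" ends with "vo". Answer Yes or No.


Input string: 'wztyf'
Suffix to check: 'vo'
Last 2 characters of input: 'yf'
Match: False
Result: No


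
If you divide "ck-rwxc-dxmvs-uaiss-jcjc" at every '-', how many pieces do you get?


Input string: 'ck-rwxc-dxmvs-uaiss-jcjc'
Delimiter: '-'
Split result: 'ck', 'rwxc', 'dxmvs', 'uaiss', 'jcjc'
Number of parts: 5


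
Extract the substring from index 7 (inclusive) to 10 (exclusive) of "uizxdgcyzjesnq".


Input string: 'uizxdgcyzjesnq'
Operation: slice [7:10]
Extract characters: s[7]='y', s[8]='z', s[9]='j'
Result: yzj


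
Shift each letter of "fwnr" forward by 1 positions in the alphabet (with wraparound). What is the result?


Input: 'fwnr', shift = 1
Operation: for each letter, (position + 1) mod 26
Mapping: 'f'(5+1=6)->'g', 'w'(22+1=23)->'x', 'n'(13+1=14)->'o', 'r'(17+1=18)->'s'
Result: gxos


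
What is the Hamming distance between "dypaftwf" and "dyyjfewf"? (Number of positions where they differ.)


String 1: 'dypaftwf'
String 2: 'dyyjfewf'
Compare each position: pos 0: 'd'=='d', pos 1: 'y'=='y', pos 2: 'p'!='y', pos 3: 'a'!='j', pos 4: 'f'=='f', pos 5: 't'!='e', pos 6: 'w'=='w', pos 7: 'f'=='f'
Differing positions: 3
Hamming distance: 3


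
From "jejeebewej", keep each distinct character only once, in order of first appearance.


Input: 'jejeebewej'
Operation: keep first occurrence of each character
Scan: s[0]='j' new -> keep; s[1]='e' new -> keep; s[2]='j' seen -> skip; s[3]='e' seen -> skip; s[4]='e' seen -> skip; s[5]='b' new -> keep; s[6]='e' seen -> skip; s[7]='w' new -> keep; s[8]='e' seen -> skip; s[9]='j' seen -> skip
Result: jebw


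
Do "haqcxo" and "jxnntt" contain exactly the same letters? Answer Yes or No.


String 1: 'haqcxo' -> sorted: 'achoqx'
String 2: 'jxnntt' -> sorted: 'jnnttx'
Compare sorted forms: 'achoqx' != 'jnnttx'
Anagram: No


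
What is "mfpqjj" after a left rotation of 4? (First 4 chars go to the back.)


Input: 'mfpqjj', shift = 4
Operation: split at index 4 and swap parts
Front part s[0:4] = 'mfpq'
Back part s[4:] = 'jj'
Rotated = back + front = 'jj' + 'mfpq'
Result: jjmfpq


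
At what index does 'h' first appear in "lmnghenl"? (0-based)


Input string: 'lmnghenl'
Target: 'h'
Scanning left to right: s[0]='l', s[1]='m', s[2]='n', s[3]='g', s[4]='h'
First match at index: 4


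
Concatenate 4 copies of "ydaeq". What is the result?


Input string: 'ydaeq'
Operation: repeat 4 times
Concatenation: 'ydaeq' + 'ydaeq' + 'ydaeq' + 'ydaeq'
Result: ydaeqydaeqydaeqydaeq


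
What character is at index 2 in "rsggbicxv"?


Input string: 'rsggbicxv'
Operation: get character at index 2
Index mapping: s[0]='r', s[1]='s', s[2]='g'
Result: 'g'


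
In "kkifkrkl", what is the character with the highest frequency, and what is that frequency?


Input: 'kkifkrkl'
Operation: tally each character
Counts: 'f':1, 'i':1, 'k':4, 'l':1, 'r':1
Maximum: 'k' appears 4 times


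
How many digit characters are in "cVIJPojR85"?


Input string: 'cVIJPojR85'
Operation: count digit characters (0-9)
Scan: 'c', 'V', 'I', 'J', 'P', 'o', 'j', 'R', '8'(digit), '5'(digit)
Digits found: 2
Result: 2


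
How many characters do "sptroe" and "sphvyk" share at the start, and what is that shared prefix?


String 1: 'sptroe'
String 2: 'sphvyk'
Compare position by position:
pos 0: 's' vs 's' match
pos 1: 'p' vs 'p' match
pos 2: 't' vs 'h' differ -> stop
Longest common prefix: "sp" (length 2)


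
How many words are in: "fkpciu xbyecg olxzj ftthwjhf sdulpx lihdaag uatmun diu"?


Input string: 'fkpciu xbyecg olxzj ftthwjhf sdulpx lihdaag uatmun diu'
Operation: split by spaces
Words found: 'fkpciu', 'xbyecg', 'olxzj', 'ftthwjhf', 'sdulpx', 'lihdaag', 'uatmun', 'diu'
Word count: 8
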